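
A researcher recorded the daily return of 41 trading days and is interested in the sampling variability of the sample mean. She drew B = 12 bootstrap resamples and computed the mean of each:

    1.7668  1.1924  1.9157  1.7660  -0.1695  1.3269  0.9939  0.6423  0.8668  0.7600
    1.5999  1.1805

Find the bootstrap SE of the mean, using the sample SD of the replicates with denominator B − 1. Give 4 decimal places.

Bootstrap SE is the standard deviation of the 12 replicate means.
Mean of replicates: (1.7668 + 1.1924 + 1.9157 + 1.7660 + (-0.1695) + 1.3269 + 0.9939 + 0.6423 + 0.8668 + 0.7600 + 1.5999 + 1.1805) / 12 = 13.84170 / 12 = 1.15348
Sum of squared deviations: (+0.61332)² + (+0.03892)² + (+0.76222)² + (+0.61252)² + (−1.32298)² + (+0.17342)² + (−0.15958)² + (−0.51118)² + (−0.28668)² + (−0.39348)² + (+0.44643)² + (+0.02703)² = 3.83799
Variance = 3.83799 / 11 = 0.34891
SE* = √0.34891

SE* = 0.5907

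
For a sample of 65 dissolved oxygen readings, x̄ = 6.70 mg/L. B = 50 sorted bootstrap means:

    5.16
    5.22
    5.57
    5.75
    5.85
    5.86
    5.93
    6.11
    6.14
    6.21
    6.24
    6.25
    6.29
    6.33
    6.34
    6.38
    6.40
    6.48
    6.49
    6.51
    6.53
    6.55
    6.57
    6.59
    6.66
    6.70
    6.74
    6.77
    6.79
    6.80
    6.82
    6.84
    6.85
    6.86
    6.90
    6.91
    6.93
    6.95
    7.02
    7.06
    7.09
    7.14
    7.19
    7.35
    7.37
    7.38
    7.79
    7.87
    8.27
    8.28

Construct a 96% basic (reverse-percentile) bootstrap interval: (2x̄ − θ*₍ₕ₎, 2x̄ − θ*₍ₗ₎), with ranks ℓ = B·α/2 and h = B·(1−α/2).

Percentile endpoints at ranks 1 and 49: θ*₍1₎ = 5.16, θ*₍49₎ = 8.27.
Basic interval reflects these around x̄:
  lower = 2 × 6.70 − 8.27 = 5.13
  upper = 2 × 6.70 − 5.16 = 8.24

(5.13, 8.24)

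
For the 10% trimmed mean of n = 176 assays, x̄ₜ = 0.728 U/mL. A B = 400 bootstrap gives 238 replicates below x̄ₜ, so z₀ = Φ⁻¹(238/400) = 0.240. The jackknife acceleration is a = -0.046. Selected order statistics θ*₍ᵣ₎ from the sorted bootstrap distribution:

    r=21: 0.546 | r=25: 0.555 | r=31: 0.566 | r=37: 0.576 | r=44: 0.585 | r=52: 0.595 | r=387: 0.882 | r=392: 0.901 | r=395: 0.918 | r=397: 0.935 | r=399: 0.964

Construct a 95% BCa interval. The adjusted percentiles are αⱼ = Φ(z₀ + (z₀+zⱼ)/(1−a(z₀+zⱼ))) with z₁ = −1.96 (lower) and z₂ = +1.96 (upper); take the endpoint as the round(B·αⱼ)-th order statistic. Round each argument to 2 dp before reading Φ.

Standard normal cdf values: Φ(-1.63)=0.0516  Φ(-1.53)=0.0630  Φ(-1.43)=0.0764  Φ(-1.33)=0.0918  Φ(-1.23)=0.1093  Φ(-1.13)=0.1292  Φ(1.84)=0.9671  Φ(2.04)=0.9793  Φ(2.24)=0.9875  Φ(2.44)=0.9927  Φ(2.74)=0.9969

Lower: z₀ + z₁ = 0.240 + (-1.960) = -1.720; 1 − a(z₀+z₁) = 1 − (-0.046)(-1.720) = 0.9209; argument = 0.240 + (-1.720)/0.9209 = -1.6278 → -1.63.
α₁ = Φ(-1.63) = 0.0516; rank = round(400 × 0.0516) = 21; θ*₍21₎ = 0.546.
Upper: z₀ + z₂ = 2.200; 1 − a(z₀+z₂) = 1.1012; argument = 2.2378 → 2.24; α₂ = 0.9875; rank = 395; θ*₍395₎ = 0.918.

(0.546, 0.918)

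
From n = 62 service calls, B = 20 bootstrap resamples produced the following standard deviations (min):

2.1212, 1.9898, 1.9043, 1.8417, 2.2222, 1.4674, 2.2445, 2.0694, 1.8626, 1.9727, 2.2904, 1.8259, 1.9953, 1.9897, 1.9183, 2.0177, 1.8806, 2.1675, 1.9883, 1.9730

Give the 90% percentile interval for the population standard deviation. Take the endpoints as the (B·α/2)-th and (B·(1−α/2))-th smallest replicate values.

Sorted replicates: 1.4674, 1.8259, 1.8417, 1.8626, 1.8806, 1.9043, 1.9183, 1.9727, 1.9730, 1.9883, 1.9897, 1.9898, 1.9953, 2.0177, 2.0694, 2.1212, 2.1675, 2.2222, 2.2445, 2.2904
α = 0.10; lower rank = 20 × 0.050 = 1; upper rank = 20 × 0.950 = 19.
The 1st smallest replicate is 1.4674; the 19th is 2.2445.

(1.4674, 2.2445)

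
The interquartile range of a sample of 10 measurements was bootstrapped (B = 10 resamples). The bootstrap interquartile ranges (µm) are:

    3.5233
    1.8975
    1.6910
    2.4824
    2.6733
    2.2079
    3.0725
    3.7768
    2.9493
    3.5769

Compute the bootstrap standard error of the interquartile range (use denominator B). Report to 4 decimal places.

Bootstrap SE is the standard deviation of the 10 replicate interquartile ranges.
Mean of replicates: (3.5233 + 1.8975 + 1.6910 + 2.4824 + 2.6733 + 2.2079 + 3.0725 + 3.7768 + 2.9493 + 3.5769) / 10 = 27.85090 / 10 = 2.78509
Sum of squared deviations: (+0.73821)² + (−0.88759)² + (−1.09409)² + (−0.30269)² + (−0.11179)² + (−0.57719)² + (+0.28741)² + (+0.99171)² + (+0.16421)² + (+0.79181)² = 4.68709
Variance = 4.68709 / 10 = 0.46871
SE* = √0.46871

SE* = 0.6846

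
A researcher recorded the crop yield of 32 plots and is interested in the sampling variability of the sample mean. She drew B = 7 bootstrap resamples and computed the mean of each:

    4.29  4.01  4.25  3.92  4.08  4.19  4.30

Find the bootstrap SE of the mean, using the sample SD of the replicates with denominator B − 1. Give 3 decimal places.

Bootstrap SE is the standard deviation of the 7 replicate means.
Mean of replicates: (4.29 + 4.01 + 4.25 + 3.92 + 4.08 + 4.19 + 4.30) / 7 = 29.0400 / 7 = 4.1486
Sum of squared deviations: (+0.1414)² + (−0.1386)² + (+0.1014)² + (−0.2286)² + (−0.0686)² + (+0.0414)² + (+0.1514)² = 0.1311
Variance = 0.1311 / 6 = 0.0218
SE* = √0.0218

SE* = 0.148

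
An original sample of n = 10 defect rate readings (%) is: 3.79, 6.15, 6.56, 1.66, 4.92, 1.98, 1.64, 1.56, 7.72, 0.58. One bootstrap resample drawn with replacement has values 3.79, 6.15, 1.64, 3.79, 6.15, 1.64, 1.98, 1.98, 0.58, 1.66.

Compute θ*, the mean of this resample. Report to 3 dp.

θ* = 2.936

Mean = (3.79 + 6.15 + 1.64 + 3.79 + 6.15 + 1.64 + 1.98 + 1.98 + 0.58 + 1.66) / 10 = 29.360 / 10 = 2.936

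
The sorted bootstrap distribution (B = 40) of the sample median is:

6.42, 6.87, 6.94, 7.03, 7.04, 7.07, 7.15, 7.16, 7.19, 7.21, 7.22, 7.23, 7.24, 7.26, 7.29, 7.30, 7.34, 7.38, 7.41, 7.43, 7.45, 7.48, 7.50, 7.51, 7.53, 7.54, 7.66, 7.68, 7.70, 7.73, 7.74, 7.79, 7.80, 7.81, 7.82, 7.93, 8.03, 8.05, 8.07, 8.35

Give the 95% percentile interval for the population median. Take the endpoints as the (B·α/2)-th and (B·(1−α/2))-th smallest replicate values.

(6.42, 8.07)

α = 0.05; lower rank = 40 × 0.025 = 1; upper rank = 40 × 0.975 = 39.
The 1st smallest replicate is 6.42; the 39th is 8.07.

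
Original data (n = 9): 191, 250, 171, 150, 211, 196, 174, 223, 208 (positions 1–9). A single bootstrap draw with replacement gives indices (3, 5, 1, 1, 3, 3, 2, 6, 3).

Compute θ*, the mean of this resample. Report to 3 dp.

Resample values: 171, 211, 191, 191, 171, 171, 250, 196, 171.
Mean = (171 + 211 + 191 + 191 + 171 + 171 + 250 + 196 + 171) / 9 = 1723.0 / 9 = 191.444

θ* = 191.444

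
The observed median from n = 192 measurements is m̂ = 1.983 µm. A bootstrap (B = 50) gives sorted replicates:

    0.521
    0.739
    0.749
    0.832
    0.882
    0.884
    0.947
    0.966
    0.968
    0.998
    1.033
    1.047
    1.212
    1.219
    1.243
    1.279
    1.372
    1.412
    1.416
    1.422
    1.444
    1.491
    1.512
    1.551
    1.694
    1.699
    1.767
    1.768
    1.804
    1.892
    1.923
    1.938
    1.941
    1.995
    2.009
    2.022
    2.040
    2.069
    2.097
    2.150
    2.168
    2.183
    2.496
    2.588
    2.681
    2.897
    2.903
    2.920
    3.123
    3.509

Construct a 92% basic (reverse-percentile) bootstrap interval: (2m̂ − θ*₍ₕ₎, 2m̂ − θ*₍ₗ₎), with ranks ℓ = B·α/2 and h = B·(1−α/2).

Percentile endpoints at ranks 2 and 48: θ*₍2₎ = 0.739, θ*₍48₎ = 2.920.
Basic interval reflects these around m̂:
  lower = 2 × 1.983 − 2.920 = 1.046
  upper = 2 × 1.983 − 0.739 = 3.227

(1.046, 3.227)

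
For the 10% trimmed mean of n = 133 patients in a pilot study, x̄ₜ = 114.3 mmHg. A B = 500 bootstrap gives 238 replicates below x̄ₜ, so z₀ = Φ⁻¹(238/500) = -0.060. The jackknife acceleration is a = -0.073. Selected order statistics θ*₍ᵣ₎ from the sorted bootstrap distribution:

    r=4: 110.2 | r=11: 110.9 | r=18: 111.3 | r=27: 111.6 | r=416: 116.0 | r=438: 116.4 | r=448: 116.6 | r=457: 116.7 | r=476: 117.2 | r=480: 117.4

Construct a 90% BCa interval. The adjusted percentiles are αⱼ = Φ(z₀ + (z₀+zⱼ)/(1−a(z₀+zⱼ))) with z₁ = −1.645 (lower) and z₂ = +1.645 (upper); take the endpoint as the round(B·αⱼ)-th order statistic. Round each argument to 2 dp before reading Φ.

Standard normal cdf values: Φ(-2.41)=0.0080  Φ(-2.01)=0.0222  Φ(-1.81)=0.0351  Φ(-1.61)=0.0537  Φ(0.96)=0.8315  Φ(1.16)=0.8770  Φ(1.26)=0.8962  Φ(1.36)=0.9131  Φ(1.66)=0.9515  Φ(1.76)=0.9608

Lower: z₀ + z₁ = -0.060 + (-1.645) = -1.705; 1 − a(z₀+z₁) = 1 − (-0.073)(-1.705) = 0.8755; argument = -0.060 + (-1.705)/0.8755 = -2.0074 → -2.01.
α₁ = Φ(-2.01) = 0.0222; rank = round(500 × 0.0222) = 11; θ*₍11₎ = 110.9.
Upper: z₀ + z₂ = 1.585; 1 − a(z₀+z₂) = 1.1157; argument = 1.3606 → 1.36; α₂ = 0.9131; rank = 457; θ*₍457₎ = 116.7.

(110.9, 116.7)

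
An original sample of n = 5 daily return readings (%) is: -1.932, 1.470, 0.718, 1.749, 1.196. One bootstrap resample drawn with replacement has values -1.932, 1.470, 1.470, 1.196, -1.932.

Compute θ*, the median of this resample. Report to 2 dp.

θ* = 1.20

Sorted: -1.932, -1.932, 1.196, 1.470, 1.470
Median = middle value = 1.20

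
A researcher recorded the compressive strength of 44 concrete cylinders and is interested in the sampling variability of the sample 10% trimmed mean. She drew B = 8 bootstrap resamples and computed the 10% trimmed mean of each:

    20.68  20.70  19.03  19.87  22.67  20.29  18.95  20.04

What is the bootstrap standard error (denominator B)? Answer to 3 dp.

Bootstrap SE is the standard deviation of the 8 replicate 10% trimmed means.
Mean of replicates: (20.68 + 20.70 + 19.03 + 19.87 + 22.67 + 20.29 + 18.95 + 20.04) / 8 = 162.2300 / 8 = 20.2787
Sum of squared deviations: (+0.4013)² + (+0.4213)² + (−1.2487)² + (−0.4087)² + (+2.3913)² + (+0.0113)² + (−1.3287)² + (−0.2387)² = 9.6057
Variance = 9.6057 / 8 = 1.2007
SE* = √1.2007

SE* = 1.096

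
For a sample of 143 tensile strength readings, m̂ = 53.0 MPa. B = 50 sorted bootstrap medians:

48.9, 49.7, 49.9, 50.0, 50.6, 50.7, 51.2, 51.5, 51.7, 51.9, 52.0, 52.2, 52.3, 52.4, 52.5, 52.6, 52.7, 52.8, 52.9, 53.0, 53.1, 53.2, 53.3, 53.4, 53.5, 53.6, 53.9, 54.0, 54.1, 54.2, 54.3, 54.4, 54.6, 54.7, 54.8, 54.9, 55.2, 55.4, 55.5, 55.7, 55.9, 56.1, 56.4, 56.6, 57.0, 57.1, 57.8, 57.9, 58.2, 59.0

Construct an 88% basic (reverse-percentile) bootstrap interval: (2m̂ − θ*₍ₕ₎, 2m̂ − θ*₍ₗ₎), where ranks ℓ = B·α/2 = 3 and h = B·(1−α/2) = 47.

(48.2, 56.1)

Percentile endpoints at ranks 3 and 47: θ*₍3₎ = 49.9, θ*₍47₎ = 57.8.
Basic interval reflects these around m̂:
  lower = 2 × 53.0 − 57.8 = 48.2
  upper = 2 × 53.0 − 49.9 = 56.1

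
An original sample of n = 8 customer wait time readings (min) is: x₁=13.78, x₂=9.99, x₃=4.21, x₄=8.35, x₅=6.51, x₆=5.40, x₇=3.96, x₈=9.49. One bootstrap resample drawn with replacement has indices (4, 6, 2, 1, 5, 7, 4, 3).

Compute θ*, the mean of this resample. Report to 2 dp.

Resample values: 8.35, 5.40, 9.99, 13.78, 6.51, 3.96, 8.35, 4.21.
Mean = (8.35 + 5.40 + 9.99 + 13.78 + 6.51 + 3.96 + 8.35 + 4.21) / 8 = 60.550 / 8 = 7.57

θ* = 7.57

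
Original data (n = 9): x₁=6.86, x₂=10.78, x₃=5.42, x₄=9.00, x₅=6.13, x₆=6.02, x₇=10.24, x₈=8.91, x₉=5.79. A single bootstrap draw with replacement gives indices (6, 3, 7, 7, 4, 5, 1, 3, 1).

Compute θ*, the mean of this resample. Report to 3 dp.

θ* = 7.354

Resample values: 6.02, 5.42, 10.24, 10.24, 9.00, 6.13, 6.86, 5.42, 6.86.
Mean = (6.02 + 5.42 + 10.24 + 10.24 + 9.00 + 6.13 + 6.86 + 5.42 + 6.86) / 9 = 66.190 / 9 = 7.354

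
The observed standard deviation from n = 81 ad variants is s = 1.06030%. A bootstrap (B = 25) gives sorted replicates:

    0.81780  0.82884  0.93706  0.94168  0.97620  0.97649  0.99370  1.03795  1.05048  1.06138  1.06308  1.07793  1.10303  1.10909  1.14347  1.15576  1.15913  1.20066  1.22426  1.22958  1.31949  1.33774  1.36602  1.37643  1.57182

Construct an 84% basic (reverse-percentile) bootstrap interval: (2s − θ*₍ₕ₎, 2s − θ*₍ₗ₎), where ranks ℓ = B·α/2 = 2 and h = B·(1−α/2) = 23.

Percentile endpoints at ranks 2 and 23: θ*₍2₎ = 0.82884, θ*₍23₎ = 1.36602.
Basic interval reflects these around s:
  lower = 2 × 1.06030 − 1.36602 = 0.75458
  upper = 2 × 1.06030 − 0.82884 = 1.29176

(0.75458, 1.29176)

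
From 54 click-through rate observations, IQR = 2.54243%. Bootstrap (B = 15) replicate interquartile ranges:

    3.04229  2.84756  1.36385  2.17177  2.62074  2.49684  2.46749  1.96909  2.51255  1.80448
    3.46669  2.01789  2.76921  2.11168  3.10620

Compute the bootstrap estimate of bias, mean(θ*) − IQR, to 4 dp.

bias = −0.0912

mean(θ*) = (3.04229 + 2.84756 + 1.36385 + 2.17177 + 2.62074 + 2.49684 + 2.46749 + 1.96909 + 2.51255 + 1.80448 + 3.46669 + 2.01789 + 2.76921 + 2.11168 + 3.10620) / 15 = 2.45122
bias = 2.45122 − 2.54243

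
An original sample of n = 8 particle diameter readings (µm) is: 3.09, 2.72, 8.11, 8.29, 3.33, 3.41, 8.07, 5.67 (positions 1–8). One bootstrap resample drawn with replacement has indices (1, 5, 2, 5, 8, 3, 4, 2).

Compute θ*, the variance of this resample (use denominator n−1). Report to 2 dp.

θ* = 5.66

Resample values: 3.09, 3.33, 2.72, 3.33, 5.67, 8.11, 8.29, 2.72.
Mean = 4.6575; sum of squared deviations = 39.6293
s² = 39.6293 / 7 = 5.6613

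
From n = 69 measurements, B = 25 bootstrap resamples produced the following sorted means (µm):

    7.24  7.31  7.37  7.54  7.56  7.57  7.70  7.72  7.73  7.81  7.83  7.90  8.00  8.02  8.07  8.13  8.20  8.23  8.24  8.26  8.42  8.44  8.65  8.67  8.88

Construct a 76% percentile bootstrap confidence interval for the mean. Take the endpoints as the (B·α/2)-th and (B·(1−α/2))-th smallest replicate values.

(7.37, 8.44)

α = 0.24; lower rank = 25 × 0.120 = 3; upper rank = 25 × 0.880 = 22.
The 3rd smallest replicate is 7.37; the 22nd is 8.44.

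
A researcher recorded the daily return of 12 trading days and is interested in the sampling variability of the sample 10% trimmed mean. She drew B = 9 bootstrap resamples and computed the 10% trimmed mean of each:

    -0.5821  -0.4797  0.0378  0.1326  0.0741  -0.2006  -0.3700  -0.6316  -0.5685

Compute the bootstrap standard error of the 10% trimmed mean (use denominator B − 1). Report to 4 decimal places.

SE* = 0.3059

Bootstrap SE is the standard deviation of the 9 replicate 10% trimmed means.
Mean of replicates: ((-0.5821) + (-0.4797) + 0.0378 + 0.1326 + 0.0741 + (-0.2006) + (-0.3700) + (-0.6316) + (-0.5685)) / 9 = -2.58800 / 9 = -0.28756
Sum of squared deviations: (−0.29454)² + (−0.19214)² + (+0.32536)² + (+0.42016)² + (+0.36166)² + (+0.08696)² + (−0.08244)² + (−0.34404)² + (−0.28094)² = 0.74851
Variance = 0.74851 / 8 = 0.09356
SE* = √0.09356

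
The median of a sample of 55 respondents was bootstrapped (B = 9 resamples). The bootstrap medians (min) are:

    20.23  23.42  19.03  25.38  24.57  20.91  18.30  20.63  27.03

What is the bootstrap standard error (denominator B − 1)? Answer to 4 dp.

SE* = 3.0374

Bootstrap SE is the standard deviation of the 9 replicate medians.
Mean of replicates: (20.23 + 23.42 + 19.03 + 25.38 + 24.57 + 20.91 + 18.30 + 20.63 + 27.03) / 9 = 199.50000 / 9 = 22.16667
Sum of squared deviations: (−1.93667)² + (+1.25333)² + (−3.13667)² + (+3.21333)² + (+2.40333)² + (−1.25667)² + (−3.86667)² + (−1.53667)² + (+4.86333)² = 73.80540
Variance = 73.80540 / 8 = 9.22568
SE* = √9.22568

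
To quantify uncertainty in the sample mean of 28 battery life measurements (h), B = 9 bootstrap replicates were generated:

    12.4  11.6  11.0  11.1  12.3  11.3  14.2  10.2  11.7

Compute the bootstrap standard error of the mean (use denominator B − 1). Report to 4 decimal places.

Bootstrap SE is the standard deviation of the 9 replicate means.
Mean of replicates: (12.4 + 11.6 + 11.0 + 11.1 + 12.3 + 11.3 + 14.2 + 10.2 + 11.7) / 9 = 105.80000 / 9 = 11.75556
Sum of squared deviations: (+0.64444)² + (−0.15556)² + (−0.75556)² + (−0.65556)² + (+0.54444)² + (−0.45556)² + (+2.44444)² + (−1.55556)² + (−0.05556)² = 10.34222
Variance = 10.34222 / 8 = 1.29278
SE* = √1.29278

SE* = 1.1370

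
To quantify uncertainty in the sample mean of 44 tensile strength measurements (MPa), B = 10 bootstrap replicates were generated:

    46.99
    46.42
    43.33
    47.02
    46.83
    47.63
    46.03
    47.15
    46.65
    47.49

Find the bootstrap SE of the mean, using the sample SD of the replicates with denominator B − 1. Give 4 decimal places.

Bootstrap SE is the standard deviation of the 10 replicate means.
Mean of replicates: (46.99 + 46.42 + 43.33 + 47.02 + 46.83 + 47.63 + 46.03 + 47.15 + 46.65 + 47.49) / 10 = 465.54000 / 10 = 46.55400
Sum of squared deviations: (+0.43600)² + (−0.13400)² + (−3.22400)² + (+0.46600)² + (+0.27600)² + (+1.07600)² + (−0.52400)² + (+0.59600)² + (+0.09600)² + (+0.93600)² = 13.56844
Variance = 13.56844 / 9 = 1.50760
SE* = √1.50760

SE* = 1.2278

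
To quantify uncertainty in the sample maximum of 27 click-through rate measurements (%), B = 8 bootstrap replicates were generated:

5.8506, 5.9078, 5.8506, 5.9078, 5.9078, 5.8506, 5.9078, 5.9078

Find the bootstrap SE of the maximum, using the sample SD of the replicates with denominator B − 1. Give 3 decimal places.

SE* = 0.030

Bootstrap SE is the standard deviation of the 8 replicate maximums.
Mean of replicates: (5.8506 + 5.9078 + 5.8506 + 5.9078 + 5.9078 + 5.8506 + 5.9078 + 5.9078) / 8 = 47.09080 / 8 = 5.88635
Sum of squared deviations: (−0.03575)² + (+0.02145)² + (−0.03575)² + (+0.02145)² + (+0.02145)² + (−0.03575)² + (+0.02145)² + (+0.02145)² = 0.00613
Variance = 0.00613 / 7 = 0.00088
SE* = √0.00088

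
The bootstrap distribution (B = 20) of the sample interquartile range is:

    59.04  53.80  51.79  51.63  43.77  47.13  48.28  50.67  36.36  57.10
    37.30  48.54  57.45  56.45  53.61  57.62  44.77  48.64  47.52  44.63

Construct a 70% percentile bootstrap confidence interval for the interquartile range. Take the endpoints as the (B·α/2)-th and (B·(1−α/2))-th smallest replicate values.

Sorted replicates: 36.36, 37.30, 43.77, 44.63, 44.77, 47.13, 47.52, 48.28, 48.54, 48.64, 50.67, 51.63, 51.79, 53.61, 53.80, 56.45, 57.10, 57.45, 57.62, 59.04
α = 0.30; lower rank = 20 × 0.150 = 3; upper rank = 20 × 0.850 = 17.
The 3rd smallest replicate is 43.77; the 17th is 57.10.

(43.77, 57.10)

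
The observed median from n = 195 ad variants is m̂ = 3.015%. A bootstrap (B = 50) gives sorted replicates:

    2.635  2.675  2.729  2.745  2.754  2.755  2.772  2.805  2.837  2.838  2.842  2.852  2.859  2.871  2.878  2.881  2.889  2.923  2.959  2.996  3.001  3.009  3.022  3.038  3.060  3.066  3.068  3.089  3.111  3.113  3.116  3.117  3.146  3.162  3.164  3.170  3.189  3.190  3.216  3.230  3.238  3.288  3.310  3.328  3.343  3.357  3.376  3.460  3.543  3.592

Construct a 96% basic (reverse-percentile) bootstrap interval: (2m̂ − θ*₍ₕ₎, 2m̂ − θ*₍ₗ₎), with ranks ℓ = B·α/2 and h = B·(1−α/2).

Percentile endpoints at ranks 1 and 49: θ*₍1₎ = 2.635, θ*₍49₎ = 3.543.
Basic interval reflects these around m̂:
  lower = 2 × 3.015 − 3.543 = 2.487
  upper = 2 × 3.015 − 2.635 = 3.395

(2.487, 3.395)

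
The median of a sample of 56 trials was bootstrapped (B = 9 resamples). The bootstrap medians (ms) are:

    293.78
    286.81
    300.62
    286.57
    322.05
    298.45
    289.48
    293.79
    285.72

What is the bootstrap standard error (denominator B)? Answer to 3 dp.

SE* = 10.710

Bootstrap SE is the standard deviation of the 9 replicate medians.
Mean of replicates: (293.78 + 286.81 + 300.62 + 286.57 + 322.05 + 298.45 + 289.48 + 293.79 + 285.72) / 9 = 2657.2700 / 9 = 295.2522
Sum of squared deviations: (−1.4722)² + (−8.4422)² + (+5.3678)² + (−8.6822)² + (+26.7978)² + (+3.1978)² + (−5.7722)² + (−1.4622)² + (−9.5322)² = 1032.2992
Variance = 1032.2992 / 9 = 114.6999
SE* = √114.6999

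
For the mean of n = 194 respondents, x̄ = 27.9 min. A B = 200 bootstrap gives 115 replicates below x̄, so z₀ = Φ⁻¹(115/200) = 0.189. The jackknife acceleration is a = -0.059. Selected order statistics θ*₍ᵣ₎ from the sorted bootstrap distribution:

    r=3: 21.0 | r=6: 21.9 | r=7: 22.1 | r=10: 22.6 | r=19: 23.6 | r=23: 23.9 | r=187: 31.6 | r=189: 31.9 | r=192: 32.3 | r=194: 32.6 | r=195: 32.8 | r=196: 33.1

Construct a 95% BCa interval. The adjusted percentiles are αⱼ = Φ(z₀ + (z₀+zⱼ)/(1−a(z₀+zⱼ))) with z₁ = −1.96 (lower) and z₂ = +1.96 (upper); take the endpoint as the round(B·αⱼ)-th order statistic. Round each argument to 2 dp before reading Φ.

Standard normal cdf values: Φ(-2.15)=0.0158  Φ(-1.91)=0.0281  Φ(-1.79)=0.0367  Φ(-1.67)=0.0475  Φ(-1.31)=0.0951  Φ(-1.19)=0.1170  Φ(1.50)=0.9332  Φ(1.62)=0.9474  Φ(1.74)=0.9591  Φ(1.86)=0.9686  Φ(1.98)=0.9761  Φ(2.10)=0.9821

Lower: z₀ + z₁ = 0.189 + (-1.960) = -1.771; 1 − a(z₀+z₁) = 1 − (-0.059)(-1.771) = 0.8955; argument = 0.189 + (-1.771)/0.8955 = -1.7886 → -1.79.
α₁ = Φ(-1.79) = 0.0367; rank = round(200 × 0.0367) = 7; θ*₍7₎ = 22.1.
Upper: z₀ + z₂ = 2.149; 1 − a(z₀+z₂) = 1.1268; argument = 2.0962 → 2.10; α₂ = 0.9821; rank = 196; θ*₍196₎ = 33.1.

(22.1, 33.1)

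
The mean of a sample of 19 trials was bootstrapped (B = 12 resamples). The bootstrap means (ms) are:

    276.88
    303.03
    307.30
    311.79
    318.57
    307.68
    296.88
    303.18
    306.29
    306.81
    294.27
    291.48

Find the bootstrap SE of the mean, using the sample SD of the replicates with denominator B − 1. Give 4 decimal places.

Bootstrap SE is the standard deviation of the 12 replicate means.
Mean of replicates: (276.88 + 303.03 + 307.30 + 311.79 + 318.57 + 307.68 + 296.88 + 303.18 + 306.29 + 306.81 + 294.27 + 291.48) / 12 = 3624.16000 / 12 = 302.01333
Sum of squared deviations: (−25.13333)² + (+1.01667)² + (+5.28667)² + (+9.77667)² + (+16.55667)² + (+5.66667)² + (−5.13333)² + (+1.16667)² + (+4.27667)² + (+4.79667)² + (−7.74333)² + (−10.53333)² = 1302.40487
Variance = 1302.40487 / 11 = 118.40044
SE* = √118.40044

SE* = 10.8812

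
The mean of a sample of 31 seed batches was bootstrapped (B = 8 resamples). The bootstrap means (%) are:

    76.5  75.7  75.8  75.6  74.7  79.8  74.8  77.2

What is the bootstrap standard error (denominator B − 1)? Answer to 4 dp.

Bootstrap SE is the standard deviation of the 8 replicate means.
Mean of replicates: (76.5 + 75.7 + 75.8 + 75.6 + 74.7 + 79.8 + 74.8 + 77.2) / 8 = 610.10000 / 8 = 76.26250
Sum of squared deviations: (+0.23750)² + (−0.56250)² + (−0.46250)² + (−0.66250)² + (−1.56250)² + (+3.53750)² + (−1.46250)² + (+0.93750)² = 18.99875
Variance = 18.99875 / 7 = 2.71411
SE* = √2.71411

SE* = 1.6475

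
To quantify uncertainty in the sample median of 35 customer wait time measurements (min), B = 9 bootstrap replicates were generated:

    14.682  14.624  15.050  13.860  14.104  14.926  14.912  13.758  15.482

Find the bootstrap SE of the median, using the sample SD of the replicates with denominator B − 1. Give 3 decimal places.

Bootstrap SE is the standard deviation of the 9 replicate medians.
Mean of replicates: (14.682 + 14.624 + 15.050 + 13.860 + 14.104 + 14.926 + 14.912 + 13.758 + 15.482) / 9 = 131.3980 / 9 = 14.5998
Sum of squared deviations: (+0.0822)² + (+0.0242)² + (+0.4502)² + (−0.7398)² + (−0.4958)² + (+0.3262)² + (+0.3122)² + (−0.8418)² + (+0.8822)² = 2.6939
Variance = 2.6939 / 8 = 0.3367
SE* = √0.3367

SE* = 0.580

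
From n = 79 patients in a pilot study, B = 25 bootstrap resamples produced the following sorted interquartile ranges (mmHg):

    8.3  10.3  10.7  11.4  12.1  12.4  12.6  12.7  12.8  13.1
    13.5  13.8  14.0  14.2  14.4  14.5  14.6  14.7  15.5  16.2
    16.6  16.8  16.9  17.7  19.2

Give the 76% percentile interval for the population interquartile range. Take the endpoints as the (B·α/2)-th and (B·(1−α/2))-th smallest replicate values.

(10.7, 16.8)

α = 0.24; lower rank = 25 × 0.120 = 3; upper rank = 25 × 0.880 = 22.
The 3rd smallest replicate is 10.7; the 22nd is 16.8.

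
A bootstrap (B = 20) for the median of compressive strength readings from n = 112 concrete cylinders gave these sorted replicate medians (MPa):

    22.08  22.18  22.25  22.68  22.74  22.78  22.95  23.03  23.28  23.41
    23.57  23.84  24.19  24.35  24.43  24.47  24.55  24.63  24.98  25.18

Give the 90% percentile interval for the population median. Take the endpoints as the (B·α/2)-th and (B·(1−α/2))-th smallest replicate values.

α = 0.10; lower rank = 20 × 0.050 = 1; upper rank = 20 × 0.950 = 19.
The 1st smallest replicate is 22.08; the 19th is 24.98.

(22.08, 24.98)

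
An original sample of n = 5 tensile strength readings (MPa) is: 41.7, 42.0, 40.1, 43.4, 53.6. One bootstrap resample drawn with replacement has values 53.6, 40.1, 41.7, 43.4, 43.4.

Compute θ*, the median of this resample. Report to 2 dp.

θ* = 43.40

Sorted: 40.1, 41.7, 43.4, 43.4, 53.6
Median = middle value = 43.40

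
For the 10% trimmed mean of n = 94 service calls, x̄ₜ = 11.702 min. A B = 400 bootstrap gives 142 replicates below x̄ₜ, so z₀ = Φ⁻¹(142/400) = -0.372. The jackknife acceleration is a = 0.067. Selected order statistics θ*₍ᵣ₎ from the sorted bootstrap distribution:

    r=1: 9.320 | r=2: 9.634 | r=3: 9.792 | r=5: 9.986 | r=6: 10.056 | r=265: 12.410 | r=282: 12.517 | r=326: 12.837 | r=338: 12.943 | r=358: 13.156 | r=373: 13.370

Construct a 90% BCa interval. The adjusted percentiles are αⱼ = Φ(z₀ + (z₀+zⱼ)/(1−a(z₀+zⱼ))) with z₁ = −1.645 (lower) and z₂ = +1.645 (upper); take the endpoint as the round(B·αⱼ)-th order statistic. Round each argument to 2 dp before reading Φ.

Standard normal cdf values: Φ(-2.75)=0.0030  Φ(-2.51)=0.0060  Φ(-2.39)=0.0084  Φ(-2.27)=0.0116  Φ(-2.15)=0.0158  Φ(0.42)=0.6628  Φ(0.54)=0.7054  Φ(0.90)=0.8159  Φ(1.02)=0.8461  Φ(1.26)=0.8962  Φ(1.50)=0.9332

Lower: z₀ + z₁ = -0.372 + (-1.645) = -2.017; 1 − a(z₀+z₁) = 1 − (0.067)(-2.017) = 1.1351; argument = -0.372 + (-2.017)/1.1351 = -2.1489 → -2.15.
α₁ = Φ(-2.15) = 0.0158; rank = round(400 × 0.0158) = 6; θ*₍6₎ = 10.056.
Upper: z₀ + z₂ = 1.273; 1 − a(z₀+z₂) = 0.9147; argument = 1.0197 → 1.02; α₂ = 0.8461; rank = 338; θ*₍338₎ = 12.943.

(10.056, 12.943)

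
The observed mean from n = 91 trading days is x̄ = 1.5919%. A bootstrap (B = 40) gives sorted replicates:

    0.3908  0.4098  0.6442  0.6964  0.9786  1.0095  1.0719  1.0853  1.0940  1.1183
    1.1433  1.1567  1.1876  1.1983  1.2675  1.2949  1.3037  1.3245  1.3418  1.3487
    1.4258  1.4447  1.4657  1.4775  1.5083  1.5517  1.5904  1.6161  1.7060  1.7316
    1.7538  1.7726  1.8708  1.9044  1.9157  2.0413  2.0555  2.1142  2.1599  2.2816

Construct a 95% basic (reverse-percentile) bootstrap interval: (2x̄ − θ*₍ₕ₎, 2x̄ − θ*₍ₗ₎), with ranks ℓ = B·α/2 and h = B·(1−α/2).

Percentile endpoints at ranks 1 and 39: θ*₍1₎ = 0.3908, θ*₍39₎ = 2.1599.
Basic interval reflects these around x̄:
  lower = 2 × 1.5919 − 2.1599 = 1.0239
  upper = 2 × 1.5919 − 0.3908 = 2.7930

(1.0239, 2.7930)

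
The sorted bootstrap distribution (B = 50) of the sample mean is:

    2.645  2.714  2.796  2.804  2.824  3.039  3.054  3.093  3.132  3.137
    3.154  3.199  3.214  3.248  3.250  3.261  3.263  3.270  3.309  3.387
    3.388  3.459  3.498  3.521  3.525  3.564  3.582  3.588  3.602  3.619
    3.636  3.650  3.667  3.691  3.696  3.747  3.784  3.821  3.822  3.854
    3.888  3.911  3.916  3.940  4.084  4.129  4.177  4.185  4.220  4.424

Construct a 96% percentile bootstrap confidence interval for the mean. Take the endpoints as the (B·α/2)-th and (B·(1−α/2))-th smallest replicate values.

α = 0.04; lower rank = 50 × 0.020 = 1; upper rank = 50 × 0.980 = 49.
The 1st smallest replicate is 2.645; the 49th is 4.220.

(2.645, 4.220)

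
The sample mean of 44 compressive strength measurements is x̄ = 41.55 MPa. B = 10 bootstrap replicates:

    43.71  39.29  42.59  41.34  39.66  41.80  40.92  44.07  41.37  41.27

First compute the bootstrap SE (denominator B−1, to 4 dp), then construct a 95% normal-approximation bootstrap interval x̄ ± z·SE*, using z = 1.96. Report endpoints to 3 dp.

(38.530, 44.570)

Mean of replicates = 41.6020; sum of squared deviations = 21.3646; SE* = √(21.3646/9) = 1.5407
Margin = 1.96 × 1.5407 = 3.0198
Interval: 41.55 ± 3.0198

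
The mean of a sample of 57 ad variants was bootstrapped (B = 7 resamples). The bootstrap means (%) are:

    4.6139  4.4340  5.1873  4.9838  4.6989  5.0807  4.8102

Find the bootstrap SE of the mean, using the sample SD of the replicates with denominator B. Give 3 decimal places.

Bootstrap SE is the standard deviation of the 7 replicate means.
Mean of replicates: (4.6139 + 4.4340 + 5.1873 + 4.9838 + 4.6989 + 5.0807 + 4.8102) / 7 = 33.80880 / 7 = 4.82983
Sum of squared deviations: (−0.21593)² + (−0.39583)² + (+0.35747)² + (+0.15397)² + (−0.13093)² + (+0.25087)² + (−0.01963)² = 0.43526
Variance = 0.43526 / 7 = 0.06218
SE* = √0.06218

SE* = 0.249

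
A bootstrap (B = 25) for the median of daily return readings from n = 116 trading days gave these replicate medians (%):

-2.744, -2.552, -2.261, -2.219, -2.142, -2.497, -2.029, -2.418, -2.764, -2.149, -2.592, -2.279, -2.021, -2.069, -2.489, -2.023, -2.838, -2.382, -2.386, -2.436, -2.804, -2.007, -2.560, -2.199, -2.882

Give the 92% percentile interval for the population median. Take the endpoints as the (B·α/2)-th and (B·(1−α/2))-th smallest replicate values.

Sorted replicates: -2.882, -2.838, -2.804, -2.764, -2.744, -2.592, -2.560, -2.552, -2.497, -2.489, -2.436, -2.418, -2.386, -2.382, -2.279, -2.261, -2.219, -2.199, -2.149, -2.142, -2.069, -2.029, -2.023, -2.021, -2.007
α = 0.08; lower rank = 25 × 0.040 = 1; upper rank = 25 × 0.960 = 24.
The 1st smallest replicate is -2.882; the 24th is -2.021.

(-2.882, -2.021)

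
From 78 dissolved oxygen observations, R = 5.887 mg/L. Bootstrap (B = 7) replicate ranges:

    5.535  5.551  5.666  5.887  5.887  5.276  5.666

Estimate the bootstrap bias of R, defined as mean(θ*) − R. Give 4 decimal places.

bias = −0.2487

mean(θ*) = (5.535 + 5.551 + 5.666 + 5.887 + 5.887 + 5.276 + 5.666) / 7 = 5.63829
bias = 5.63829 − 5.887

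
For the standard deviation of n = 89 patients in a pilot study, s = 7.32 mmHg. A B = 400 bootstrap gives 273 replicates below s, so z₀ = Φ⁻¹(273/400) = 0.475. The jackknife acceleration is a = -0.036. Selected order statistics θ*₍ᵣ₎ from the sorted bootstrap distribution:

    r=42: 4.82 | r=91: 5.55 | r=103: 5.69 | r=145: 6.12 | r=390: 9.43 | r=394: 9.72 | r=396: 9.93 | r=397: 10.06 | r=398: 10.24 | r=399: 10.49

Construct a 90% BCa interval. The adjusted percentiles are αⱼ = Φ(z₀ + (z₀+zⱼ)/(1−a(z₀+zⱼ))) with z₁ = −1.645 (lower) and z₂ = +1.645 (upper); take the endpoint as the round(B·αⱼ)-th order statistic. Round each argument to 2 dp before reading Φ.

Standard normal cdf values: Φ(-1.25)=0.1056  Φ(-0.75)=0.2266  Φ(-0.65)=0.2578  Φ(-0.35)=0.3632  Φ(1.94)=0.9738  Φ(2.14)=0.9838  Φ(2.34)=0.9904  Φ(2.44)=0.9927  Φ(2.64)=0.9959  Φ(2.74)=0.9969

(5.55, 10.06)

Lower: z₀ + z₁ = 0.475 + (-1.645) = -1.170; 1 − a(z₀+z₁) = 1 − (-0.036)(-1.170) = 0.9579; argument = 0.475 + (-1.170)/0.9579 = -0.7464 → -0.75.
α₁ = Φ(-0.75) = 0.2266; rank = round(400 × 0.2266) = 91; θ*₍91₎ = 5.55.
Upper: z₀ + z₂ = 2.120; 1 − a(z₀+z₂) = 1.0763; argument = 2.4447 → 2.44; α₂ = 0.9927; rank = 397; θ*₍397₎ = 10.06.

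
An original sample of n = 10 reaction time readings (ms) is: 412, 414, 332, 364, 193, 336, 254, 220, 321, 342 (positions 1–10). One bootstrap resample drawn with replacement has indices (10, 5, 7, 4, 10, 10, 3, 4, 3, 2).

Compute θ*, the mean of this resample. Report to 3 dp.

θ* = 327.900

Resample values: 342, 193, 254, 364, 342, 342, 332, 364, 332, 414.
Mean = (342 + 193 + 254 + 364 + 342 + 342 + 332 + 364 + 332 + 414) / 10 = 3279.0 / 10 = 327.900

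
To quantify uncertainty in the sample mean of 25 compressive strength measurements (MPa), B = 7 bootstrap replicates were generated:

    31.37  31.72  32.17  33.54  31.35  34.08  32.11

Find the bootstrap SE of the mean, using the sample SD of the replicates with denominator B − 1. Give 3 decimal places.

Bootstrap SE is the standard deviation of the 7 replicate means.
Mean of replicates: (31.37 + 31.72 + 32.17 + 33.54 + 31.35 + 34.08 + 32.11) / 7 = 226.3400 / 7 = 32.3343
Sum of squared deviations: (−0.9643)² + (−0.6143)² + (−0.1643)² + (+1.2057)² + (−0.9843)² + (+1.7457)² + (−0.2243)² = 6.8546
Variance = 6.8546 / 6 = 1.1424
SE* = √1.1424

SE* = 1.069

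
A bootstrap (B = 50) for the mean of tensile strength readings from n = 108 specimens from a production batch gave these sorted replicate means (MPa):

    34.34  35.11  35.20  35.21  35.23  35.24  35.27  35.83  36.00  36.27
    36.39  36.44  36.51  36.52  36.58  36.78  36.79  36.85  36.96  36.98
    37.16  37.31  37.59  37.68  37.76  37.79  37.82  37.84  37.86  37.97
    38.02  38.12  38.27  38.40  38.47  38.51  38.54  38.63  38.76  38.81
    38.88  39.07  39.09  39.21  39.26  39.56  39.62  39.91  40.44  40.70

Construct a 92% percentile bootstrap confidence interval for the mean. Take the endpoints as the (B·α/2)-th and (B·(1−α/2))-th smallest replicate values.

α = 0.08; lower rank = 50 × 0.040 = 2; upper rank = 50 × 0.960 = 48.
The 2nd smallest replicate is 35.11; the 48th is 39.91.

(35.11, 39.91)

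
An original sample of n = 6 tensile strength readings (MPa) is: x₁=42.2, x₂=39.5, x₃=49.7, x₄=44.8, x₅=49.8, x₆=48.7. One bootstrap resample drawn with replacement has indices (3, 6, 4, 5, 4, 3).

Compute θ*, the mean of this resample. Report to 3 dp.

Resample values: 49.7, 48.7, 44.8, 49.8, 44.8, 49.7.
Mean = (49.7 + 48.7 + 44.8 + 49.8 + 44.8 + 49.7) / 6 = 287.50 / 6 = 47.917

θ* = 47.917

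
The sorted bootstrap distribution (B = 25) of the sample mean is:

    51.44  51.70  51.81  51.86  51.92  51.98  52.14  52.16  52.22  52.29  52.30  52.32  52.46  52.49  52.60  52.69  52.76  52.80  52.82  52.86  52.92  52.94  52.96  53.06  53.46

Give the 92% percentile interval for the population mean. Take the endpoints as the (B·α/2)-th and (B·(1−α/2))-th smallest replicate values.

α = 0.08; lower rank = 25 × 0.040 = 1; upper rank = 25 × 0.960 = 24.
The 1st smallest replicate is 51.44; the 24th is 53.06.

(51.44, 53.06)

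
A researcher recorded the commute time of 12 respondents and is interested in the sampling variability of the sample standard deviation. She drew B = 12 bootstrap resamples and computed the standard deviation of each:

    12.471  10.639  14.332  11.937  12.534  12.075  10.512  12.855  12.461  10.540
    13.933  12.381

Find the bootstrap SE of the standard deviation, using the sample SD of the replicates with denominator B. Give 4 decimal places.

SE* = 1.1685

Bootstrap SE is the standard deviation of the 12 replicate standard deviations.
Mean of replicates: (12.471 + 10.639 + 14.332 + 11.937 + 12.534 + 12.075 + 10.512 + 12.855 + 12.461 + 10.540 + 13.933 + 12.381) / 12 = 146.67000 / 12 = 12.22250
Sum of squared deviations: (+0.24850)² + (−1.58350)² + (+2.10950)² + (−0.28550)² + (+0.31150)² + (−0.14750)² + (−1.71050)² + (+0.63250)² + (+0.23850)² + (−1.68250)² + (+1.71050)² + (+0.15850)² = 16.38400
Variance = 16.38400 / 12 = 1.36533
SE* = √1.36533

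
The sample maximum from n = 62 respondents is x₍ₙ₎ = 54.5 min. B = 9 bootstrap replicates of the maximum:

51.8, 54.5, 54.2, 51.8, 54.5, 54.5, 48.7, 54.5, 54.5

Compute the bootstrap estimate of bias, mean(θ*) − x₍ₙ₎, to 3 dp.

mean(θ*) = (51.8 + 54.5 + 54.2 + 51.8 + 54.5 + 54.5 + 48.7 + 54.5 + 54.5) / 9 = 53.2222
bias = 53.2222 − 54.5

bias = −1.278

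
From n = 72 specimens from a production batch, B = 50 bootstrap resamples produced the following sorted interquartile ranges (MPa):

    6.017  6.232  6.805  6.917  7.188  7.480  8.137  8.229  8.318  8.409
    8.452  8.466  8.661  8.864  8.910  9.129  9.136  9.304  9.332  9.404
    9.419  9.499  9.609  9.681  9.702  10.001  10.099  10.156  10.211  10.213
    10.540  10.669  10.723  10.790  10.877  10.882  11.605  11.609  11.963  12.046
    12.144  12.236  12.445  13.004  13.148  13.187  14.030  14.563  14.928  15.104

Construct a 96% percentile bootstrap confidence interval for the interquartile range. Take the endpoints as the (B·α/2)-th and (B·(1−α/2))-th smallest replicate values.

α = 0.04; lower rank = 50 × 0.020 = 1; upper rank = 50 × 0.980 = 49.
The 1st smallest replicate is 6.017; the 49th is 14.928.

(6.017, 14.928)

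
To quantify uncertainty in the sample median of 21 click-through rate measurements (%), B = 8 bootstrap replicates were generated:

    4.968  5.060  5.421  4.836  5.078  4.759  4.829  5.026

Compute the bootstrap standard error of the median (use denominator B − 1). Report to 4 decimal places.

Bootstrap SE is the standard deviation of the 8 replicate medians.
Mean of replicates: (4.968 + 5.060 + 5.421 + 4.836 + 5.078 + 4.759 + 4.829 + 5.026) / 8 = 39.97700 / 8 = 4.99713
Sum of squared deviations: (−0.02913)² + (+0.06287)² + (+0.42387)² + (−0.16113)² + (+0.08087)² + (−0.23813)² + (−0.16813)² + (+0.02887)² = 0.30278
Variance = 0.30278 / 7 = 0.04325
SE* = √0.04325

SE* = 0.2080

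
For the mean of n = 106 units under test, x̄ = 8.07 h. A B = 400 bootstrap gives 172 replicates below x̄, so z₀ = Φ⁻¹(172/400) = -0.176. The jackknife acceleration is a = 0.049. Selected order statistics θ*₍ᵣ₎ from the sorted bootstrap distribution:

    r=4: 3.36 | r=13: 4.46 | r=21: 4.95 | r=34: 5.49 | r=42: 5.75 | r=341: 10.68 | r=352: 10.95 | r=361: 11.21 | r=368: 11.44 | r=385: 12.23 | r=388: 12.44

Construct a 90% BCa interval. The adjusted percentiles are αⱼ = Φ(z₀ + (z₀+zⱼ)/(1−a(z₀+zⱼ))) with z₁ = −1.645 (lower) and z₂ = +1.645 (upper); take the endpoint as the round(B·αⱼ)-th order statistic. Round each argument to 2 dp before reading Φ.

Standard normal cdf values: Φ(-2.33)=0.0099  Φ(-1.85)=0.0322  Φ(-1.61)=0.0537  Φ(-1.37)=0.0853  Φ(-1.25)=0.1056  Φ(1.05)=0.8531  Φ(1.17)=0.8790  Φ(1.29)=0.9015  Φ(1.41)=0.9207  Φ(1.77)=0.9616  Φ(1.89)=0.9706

Lower: z₀ + z₁ = -0.176 + (-1.645) = -1.821; 1 − a(z₀+z₁) = 1 − (0.049)(-1.821) = 1.0892; argument = -0.176 + (-1.821)/1.0892 = -1.8478 → -1.85.
α₁ = Φ(-1.85) = 0.0322; rank = round(400 × 0.0322) = 13; θ*₍13₎ = 4.46.
Upper: z₀ + z₂ = 1.469; 1 − a(z₀+z₂) = 0.9280; argument = 1.4069 → 1.41; α₂ = 0.9207; rank = 368; θ*₍368₎ = 11.44.

(4.46, 11.44)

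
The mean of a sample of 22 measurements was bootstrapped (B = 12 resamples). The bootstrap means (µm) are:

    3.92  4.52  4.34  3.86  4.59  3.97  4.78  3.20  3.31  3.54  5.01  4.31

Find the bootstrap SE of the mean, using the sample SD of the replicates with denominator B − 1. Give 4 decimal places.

SE* = 0.5769

Bootstrap SE is the standard deviation of the 12 replicate means.
Mean of replicates: (3.92 + 4.52 + 4.34 + 3.86 + 4.59 + 3.97 + 4.78 + 3.20 + 3.31 + 3.54 + 5.01 + 4.31) / 12 = 49.35000 / 12 = 4.11250
Sum of squared deviations: (−0.19250)² + (+0.40750)² + (+0.22750)² + (−0.25250)² + (+0.47750)² + (−0.14250)² + (+0.66750)² + (−0.91250)² + (−0.80250)² + (−0.57250)² + (+0.89750)² + (+0.19750)² = 3.66142
Variance = 3.66142 / 11 = 0.33286
SE* = √0.33286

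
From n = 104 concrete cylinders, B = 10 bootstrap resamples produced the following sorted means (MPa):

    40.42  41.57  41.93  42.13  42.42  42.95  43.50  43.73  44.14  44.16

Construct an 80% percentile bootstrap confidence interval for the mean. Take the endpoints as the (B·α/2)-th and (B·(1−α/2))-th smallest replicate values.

(40.42, 44.14)

α = 0.20; lower rank = 10 × 0.100 = 1; upper rank = 10 × 0.900 = 9.
The 1st smallest replicate is 40.42; the 9th is 44.14.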